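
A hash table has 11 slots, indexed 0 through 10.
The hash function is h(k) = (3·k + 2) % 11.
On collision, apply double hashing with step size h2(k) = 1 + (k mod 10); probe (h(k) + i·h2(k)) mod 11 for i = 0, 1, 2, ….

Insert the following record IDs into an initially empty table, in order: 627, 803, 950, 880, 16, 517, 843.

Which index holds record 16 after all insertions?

9

627 hashes to 2; slot 2 is free → place at 2.
803 hashes to 2, h2=4; 2 taken → place at 6.
950 hashes to 3; slot 3 is free → place at 3.
880 hashes to 2, h2=1; 2,3 taken → place at 4.
16 hashes to 6, h2=7; 6,2 taken → place at 9.
517 hashes to 2, h2=8; 2 taken → place at 10.
843 hashes to 1; slot 1 is free → place at 1.
Table: [-, 843, 627, 950, 880, -, 803, -, -, 16, 517]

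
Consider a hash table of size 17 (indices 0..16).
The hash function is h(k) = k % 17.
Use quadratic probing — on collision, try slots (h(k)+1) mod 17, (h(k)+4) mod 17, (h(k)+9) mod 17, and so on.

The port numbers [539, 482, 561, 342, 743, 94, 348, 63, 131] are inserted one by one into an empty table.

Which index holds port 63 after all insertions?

539 hashes to 12; slot 12 is free → place at 12.
482 hashes to 6; slot 6 is free → place at 6.
561 hashes to 0; slot 0 is free → place at 0.
342 hashes to 2; slot 2 is free → place at 2.
743 hashes to 12; 12 taken → place at 13.
94 hashes to 9; slot 9 is free → place at 9.
348 hashes to 8; slot 8 is free → place at 8.
63 hashes to 12; 12,13 taken → place at 16.
131 hashes to 12; 12,13,16 taken → place at 4.
Table: [561, ∅, 342, ∅, 131, ∅, 482, ∅, 348, 94, ∅, ∅, 539, 743, ∅, ∅, 63]

16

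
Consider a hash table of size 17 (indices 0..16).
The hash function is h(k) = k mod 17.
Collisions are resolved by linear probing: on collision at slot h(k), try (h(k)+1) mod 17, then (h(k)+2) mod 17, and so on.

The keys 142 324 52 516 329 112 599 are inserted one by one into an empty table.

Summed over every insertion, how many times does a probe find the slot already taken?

4

Insert 142: h=6, slot 6 empty => index 6.
Insert 324: h=1, slot 1 empty => index 1.
Insert 52: h=1, slot 1 occupied => index 2.
Insert 516: h=6, slot 6 occupied => index 7.
Insert 329: h=6, slots 6,7 occupied => index 8.
Insert 112: h=10, slot 10 empty => index 10.
Insert 599: h=4, slot 4 empty => index 4.
Table: [∅, 324, 52, ∅, 599, ∅, 142, 516, 329, ∅, 112, ∅, ∅, ∅, ∅, ∅, ∅]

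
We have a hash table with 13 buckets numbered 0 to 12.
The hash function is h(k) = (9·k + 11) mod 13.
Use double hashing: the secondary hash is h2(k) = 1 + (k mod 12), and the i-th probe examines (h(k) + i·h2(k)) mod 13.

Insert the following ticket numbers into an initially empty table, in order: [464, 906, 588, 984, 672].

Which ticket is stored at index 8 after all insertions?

464 hashes to 1; slot 1 is free -> place at 1.
906 hashes to 1, h2=7; 1 taken -> place at 8.
588 hashes to 12; slot 12 is free -> place at 12.
984 hashes to 1, h2=1; 1 taken -> place at 2.
672 hashes to 1, h2=1; 1,2 taken -> place at 3.
Table: [_, 464, 984, 672, _, _, _, _, 906, _, _, _, 588]

906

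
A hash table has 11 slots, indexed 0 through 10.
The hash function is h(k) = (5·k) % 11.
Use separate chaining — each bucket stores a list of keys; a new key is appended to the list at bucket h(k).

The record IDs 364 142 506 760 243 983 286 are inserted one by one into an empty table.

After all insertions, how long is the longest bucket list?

3

364 -> bucket 5
142 -> bucket 6
506 -> bucket 0
760 -> bucket 5 (collision)
243 -> bucket 5 (collision)
983 -> bucket 9
286 -> bucket 0 (collision)
Final buckets:
0: 506 -> 286
1: —
2: —
3: —
4: —
5: 364 -> 760 -> 243
6: 142
7: —
8: —
9: 983
10: —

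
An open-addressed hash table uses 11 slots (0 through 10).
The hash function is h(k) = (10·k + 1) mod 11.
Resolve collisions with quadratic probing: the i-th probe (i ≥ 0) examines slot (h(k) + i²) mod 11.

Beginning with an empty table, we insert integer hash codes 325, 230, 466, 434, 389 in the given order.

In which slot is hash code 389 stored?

9

325 hashes to 6; slot 6 is free -> place at 6.
230 hashes to 2; slot 2 is free -> place at 2.
466 hashes to 8; slot 8 is free -> place at 8.
434 hashes to 7; slot 7 is free -> place at 7.
389 hashes to 8; 8 taken -> place at 9.
Table: [-, -, 230, -, -, -, 325, 434, 466, 389, -]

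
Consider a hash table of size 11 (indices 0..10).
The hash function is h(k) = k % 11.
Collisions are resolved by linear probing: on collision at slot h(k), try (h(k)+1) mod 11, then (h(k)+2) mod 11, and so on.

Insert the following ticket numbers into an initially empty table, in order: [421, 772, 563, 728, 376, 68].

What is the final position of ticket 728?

421 hashes to 3; slot 3 is free => place at 3.
772 hashes to 2; slot 2 is free => place at 2.
563 hashes to 2; 2,3 taken => place at 4.
728 hashes to 2; 2,3,4 taken => place at 5.
376 hashes to 2; 2,3,4,5 taken => place at 6.
68 hashes to 2; 2,3,4,5,6 taken => place at 7.
Table: [∅, ∅, 772, 421, 563, 728, 376, 68, ∅, ∅, ∅]

5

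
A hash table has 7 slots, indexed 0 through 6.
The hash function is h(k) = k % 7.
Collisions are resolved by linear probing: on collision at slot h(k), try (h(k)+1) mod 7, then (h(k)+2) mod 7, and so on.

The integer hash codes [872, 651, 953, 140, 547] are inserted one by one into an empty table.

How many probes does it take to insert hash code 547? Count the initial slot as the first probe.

872 hashes to 4; slot 4 is free => place at 4.
651 hashes to 0; slot 0 is free => place at 0.
953 hashes to 1; slot 1 is free => place at 1.
140 hashes to 0; 0,1 taken => place at 2.
547 hashes to 1; 1,2 taken => place at 3.
Table: [651, 953, 140, 547, 872, ., .]

3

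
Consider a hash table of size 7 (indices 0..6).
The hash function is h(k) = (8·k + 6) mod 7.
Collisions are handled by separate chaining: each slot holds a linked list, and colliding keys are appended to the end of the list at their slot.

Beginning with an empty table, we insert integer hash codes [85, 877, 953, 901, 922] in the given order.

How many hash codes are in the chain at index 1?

85 → bucket 0
877 → bucket 1
953 → bucket 0 (collision)
901 → bucket 4
922 → bucket 4 (collision)
Final buckets:
0: 85 -> 953
1: 877
2: _
3: _
4: 901 -> 922
5: _
6: _

1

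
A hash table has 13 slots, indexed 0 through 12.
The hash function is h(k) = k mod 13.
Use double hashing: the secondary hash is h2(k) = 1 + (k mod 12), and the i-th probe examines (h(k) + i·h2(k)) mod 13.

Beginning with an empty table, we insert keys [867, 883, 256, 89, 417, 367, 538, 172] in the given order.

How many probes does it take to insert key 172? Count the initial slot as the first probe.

3

Insert 867: h=9, slot 9 empty => index 9.
Insert 883: h=12, slot 12 empty => index 12.
Insert 256: h=9, h2=5, slot 9 occupied => index 1.
Insert 89: h=11, slot 11 empty => index 11.
Insert 417: h=1, h2=10, slots 1,11 occupied => index 8.
Insert 367: h=3, slot 3 empty => index 3.
Insert 538: h=5, slot 5 empty => index 5.
Insert 172: h=3, h2=5, slots 3,8 occupied => index 0.
Table: [172, 256, —, 367, —, 538, —, —, 417, 867, —, 89, 883]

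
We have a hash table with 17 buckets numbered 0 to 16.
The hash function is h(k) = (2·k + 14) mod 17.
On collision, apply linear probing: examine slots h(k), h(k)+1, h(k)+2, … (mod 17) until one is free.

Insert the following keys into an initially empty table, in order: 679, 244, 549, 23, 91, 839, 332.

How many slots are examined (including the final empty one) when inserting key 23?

Insert 679: h=12, slot 12 empty => index 12.
Insert 244: h=9, slot 9 empty => index 9.
Insert 549: h=7, slot 7 empty => index 7.
Insert 23: h=9, slot 9 occupied => index 10.
Insert 91: h=9, slots 9,10 occupied => index 11.
Insert 839: h=9, slots 9,10,11,12 occupied => index 13.
Insert 332: h=15, slot 15 empty => index 15.
Table: [∅, ∅, ∅, ∅, ∅, ∅, ∅, 549, ∅, 244, 23, 91, 679, 839, ∅, 332, ∅]

2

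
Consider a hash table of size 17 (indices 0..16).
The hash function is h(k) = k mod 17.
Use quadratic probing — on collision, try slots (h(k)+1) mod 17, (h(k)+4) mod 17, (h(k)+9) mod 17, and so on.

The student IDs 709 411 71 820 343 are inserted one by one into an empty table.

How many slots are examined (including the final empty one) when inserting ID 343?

3

709 hashes to 12; slot 12 is free -> place at 12.
411 hashes to 3; slot 3 is free -> place at 3.
71 hashes to 3; 3 taken -> place at 4.
820 hashes to 4; 4 taken -> place at 5.
343 hashes to 3; 3,4 taken -> place at 7.
Table: [_, _, _, 411, 71, 820, _, 343, _, _, _, _, 709, _, _, _, _]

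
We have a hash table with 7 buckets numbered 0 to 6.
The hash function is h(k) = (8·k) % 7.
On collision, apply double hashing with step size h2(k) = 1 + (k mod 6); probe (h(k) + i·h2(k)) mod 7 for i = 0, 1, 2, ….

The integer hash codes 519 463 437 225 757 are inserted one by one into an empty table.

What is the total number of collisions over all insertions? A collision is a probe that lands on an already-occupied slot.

519 hashes to 1; slot 1 is free → place at 1.
463 hashes to 1, h2=2; 1 taken → place at 3.
437 hashes to 3, h2=6; 3 taken → place at 2.
225 hashes to 1, h2=4; 1 taken → place at 5.
757 hashes to 1, h2=2; 1,3,5 taken → place at 0.
Table: [757, 519, 437, 463, ∅, 225, ∅]

6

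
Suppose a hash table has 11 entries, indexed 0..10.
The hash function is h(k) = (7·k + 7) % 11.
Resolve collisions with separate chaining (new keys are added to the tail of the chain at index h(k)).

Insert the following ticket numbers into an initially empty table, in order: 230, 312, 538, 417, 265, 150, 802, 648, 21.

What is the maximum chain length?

6

Insert 230: h=0, bucket 0 empty -> new chain.
Insert 312: h=2, bucket 2 empty -> new chain.
Insert 538: h=0, bucket 0 nonempty -> append to chain.
Insert 417: h=0, bucket 0 nonempty -> append to chain.
Insert 265: h=3, bucket 3 empty -> new chain.
Insert 150: h=1, bucket 1 empty -> new chain.
Insert 802: h=0, bucket 0 nonempty -> append to chain.
Insert 648: h=0, bucket 0 nonempty -> append to chain.
Insert 21: h=0, bucket 0 nonempty -> append to chain.
Final buckets:
0: 230 -> 538 -> 417 -> 802 -> 648 -> 21
1: 150
2: 312
3: 265
4: _
5: _
6: _
7: _
8: _
9: _
10: _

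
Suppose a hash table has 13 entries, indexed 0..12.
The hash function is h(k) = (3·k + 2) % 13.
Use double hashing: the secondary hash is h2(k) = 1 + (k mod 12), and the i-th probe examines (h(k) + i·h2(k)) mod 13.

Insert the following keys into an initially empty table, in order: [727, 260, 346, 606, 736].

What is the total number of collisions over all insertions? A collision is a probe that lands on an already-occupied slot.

Insert 727: h=12, slot 12 empty → index 12.
Insert 260: h=2, slot 2 empty → index 2.
Insert 346: h=0, slot 0 empty → index 0.
Insert 606: h=0, h2=7, slot 0 occupied → index 7.
Insert 736: h=0, h2=5, slot 0 occupied → index 5.
Table: [346, —, 260, —, —, 736, —, 606, —, —, —, —, 727]

2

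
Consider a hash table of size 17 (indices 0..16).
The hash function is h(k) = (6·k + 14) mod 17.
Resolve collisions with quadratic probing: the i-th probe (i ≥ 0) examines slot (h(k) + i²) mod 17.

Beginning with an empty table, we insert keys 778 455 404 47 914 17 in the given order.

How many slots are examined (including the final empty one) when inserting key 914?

5

778: h=7 → slot 7
455: h=7, probe 7,8 → slot 8
404: h=7, probe 7,8,11 → slot 11
47: h=7, probe 7,8,11,16 → slot 16
914: h=7, probe 7,8,11,16,6 → slot 6
17: h=14 → slot 14
Table: [-, -, -, -, -, -, 914, 778, 455, -, -, 404, -, -, 17, -, 47]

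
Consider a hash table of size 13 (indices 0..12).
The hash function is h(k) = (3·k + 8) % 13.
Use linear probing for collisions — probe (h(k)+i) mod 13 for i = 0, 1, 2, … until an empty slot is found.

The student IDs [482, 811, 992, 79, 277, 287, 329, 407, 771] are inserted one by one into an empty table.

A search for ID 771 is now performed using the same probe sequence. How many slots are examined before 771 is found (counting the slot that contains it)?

9

482: h=11 => slot 11
811: h=10 => slot 10
992: h=7 => slot 7
79: h=11, probe 11,12 => slot 12
277: h=7, probe 7,8 => slot 8
287: h=11, probe 11,12,0 => slot 0
329: h=7, probe 7,8,9 => slot 9
407: h=7, probe 7,8,9,10,11,12,0,1 => slot 1
771: h=7, probe 7,8,9,10,11,12,0,1,2 => slot 2
Table: [287, 407, 771, ∅, ∅, ∅, ∅, 992, 277, 329, 811, 482, 79]
Lookup 771: h=7, probe 7,8,9,10,11,12,0,1,2 → found at 2.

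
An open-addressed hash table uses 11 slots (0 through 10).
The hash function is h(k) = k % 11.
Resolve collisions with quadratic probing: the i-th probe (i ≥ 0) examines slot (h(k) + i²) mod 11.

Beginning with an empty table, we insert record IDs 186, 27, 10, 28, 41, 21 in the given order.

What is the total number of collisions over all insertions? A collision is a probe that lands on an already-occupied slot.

3

186 hashes to 10; slot 10 is free → place at 10.
27 hashes to 5; slot 5 is free → place at 5.
10 hashes to 10; 10 taken → place at 0.
28 hashes to 6; slot 6 is free → place at 6.
41 hashes to 8; slot 8 is free → place at 8.
21 hashes to 10; 10,0 taken → place at 3.
Table: [10, _, _, 21, _, 27, 28, _, 41, _, 186]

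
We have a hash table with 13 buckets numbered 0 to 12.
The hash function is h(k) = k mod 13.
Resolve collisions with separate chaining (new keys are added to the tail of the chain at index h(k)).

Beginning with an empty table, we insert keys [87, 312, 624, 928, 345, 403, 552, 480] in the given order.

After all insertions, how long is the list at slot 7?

87 -> bucket 9
312 -> bucket 0
624 -> bucket 0 (collision)
928 -> bucket 5
345 -> bucket 7
403 -> bucket 0 (collision)
552 -> bucket 6
480 -> bucket 12
Final buckets:
0: 312 -> 624 -> 403
1: ∅
2: ∅
3: ∅
4: ∅
5: 928
6: 552
7: 345
8: ∅
9: 87
10: ∅
11: ∅
12: 480

1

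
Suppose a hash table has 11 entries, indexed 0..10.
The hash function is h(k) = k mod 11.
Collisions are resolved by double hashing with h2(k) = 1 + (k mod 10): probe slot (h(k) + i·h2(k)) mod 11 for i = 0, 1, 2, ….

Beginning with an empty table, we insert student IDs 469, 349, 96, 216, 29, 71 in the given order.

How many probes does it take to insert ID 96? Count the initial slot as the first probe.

2

469: h=7 => slot 7
349: h=8 => slot 8
96: h=8, h2=7, probe 8,4 => slot 4
216: h=7, h2=7, probe 7,3 => slot 3
29: h=7, h2=10, probe 7,6 => slot 6
71: h=5 => slot 5
Table: [-, -, -, 216, 96, 71, 29, 469, 349, -, -]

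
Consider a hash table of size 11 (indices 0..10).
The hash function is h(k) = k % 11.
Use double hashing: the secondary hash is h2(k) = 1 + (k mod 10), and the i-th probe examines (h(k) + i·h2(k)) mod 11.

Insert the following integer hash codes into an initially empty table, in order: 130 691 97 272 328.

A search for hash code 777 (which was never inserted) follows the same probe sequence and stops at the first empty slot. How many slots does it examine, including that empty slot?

130 hashes to 9; slot 9 is free -> place at 9.
691 hashes to 9, h2=2; 9 taken -> place at 0.
97 hashes to 9, h2=8; 9 taken -> place at 6.
272 hashes to 8; slot 8 is free -> place at 8.
328 hashes to 9, h2=9; 9 taken -> place at 7.
Table: [691, _, _, _, _, _, 97, 328, 272, 130, _]
Lookup 777: h=7, h2=8, probe 7,4 → slot 4 empty, not found.

2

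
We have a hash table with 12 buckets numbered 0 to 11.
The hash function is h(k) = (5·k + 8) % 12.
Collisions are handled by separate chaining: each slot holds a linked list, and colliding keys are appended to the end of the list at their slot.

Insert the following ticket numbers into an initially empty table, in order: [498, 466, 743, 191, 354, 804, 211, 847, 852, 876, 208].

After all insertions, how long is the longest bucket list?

3

Insert 498: h=2, bucket 2 empty → new chain.
Insert 466: h=10, bucket 10 empty → new chain.
Insert 743: h=3, bucket 3 empty → new chain.
Insert 191: h=3, bucket 3 nonempty → append to chain.
Insert 354: h=2, bucket 2 nonempty → append to chain.
Insert 804: h=8, bucket 8 empty → new chain.
Insert 211: h=7, bucket 7 empty → new chain.
Insert 847: h=7, bucket 7 nonempty → append to chain.
Insert 852: h=8, bucket 8 nonempty → append to chain.
Insert 876: h=8, bucket 8 nonempty → append to chain.
Insert 208: h=4, bucket 4 empty → new chain.
Final buckets:
0: -
1: -
2: 498 -> 354
3: 743 -> 191
4: 208
5: -
6: -
7: 211 -> 847
8: 804 -> 852 -> 876
9: -
10: 466
11: -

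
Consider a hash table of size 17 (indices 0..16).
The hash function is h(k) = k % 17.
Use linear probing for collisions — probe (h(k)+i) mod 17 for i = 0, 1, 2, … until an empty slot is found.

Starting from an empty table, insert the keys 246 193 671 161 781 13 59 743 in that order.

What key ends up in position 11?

246 hashes to 8; slot 8 is free -> place at 8.
193 hashes to 6; slot 6 is free -> place at 6.
671 hashes to 8; 8 taken -> place at 9.
161 hashes to 8; 8,9 taken -> place at 10.
781 hashes to 16; slot 16 is free -> place at 16.
13 hashes to 13; slot 13 is free -> place at 13.
59 hashes to 8; 8,9,10 taken -> place at 11.
743 hashes to 12; slot 12 is free -> place at 12.
Table: [∅, ∅, ∅, ∅, ∅, ∅, 193, ∅, 246, 671, 161, 59, 743, 13, ∅, ∅, 781]

59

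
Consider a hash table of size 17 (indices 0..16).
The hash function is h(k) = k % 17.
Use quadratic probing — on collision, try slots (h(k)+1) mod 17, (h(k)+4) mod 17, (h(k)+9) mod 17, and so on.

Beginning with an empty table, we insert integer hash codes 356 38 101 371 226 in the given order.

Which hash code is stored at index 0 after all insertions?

356 hashes to 16; slot 16 is free => place at 16.
38 hashes to 4; slot 4 is free => place at 4.
101 hashes to 16; 16 taken => place at 0.
371 hashes to 14; slot 14 is free => place at 14.
226 hashes to 5; slot 5 is free => place at 5.
Table: [101, —, —, —, 38, 226, —, —, —, —, —, —, —, —, 371, —, 356]

101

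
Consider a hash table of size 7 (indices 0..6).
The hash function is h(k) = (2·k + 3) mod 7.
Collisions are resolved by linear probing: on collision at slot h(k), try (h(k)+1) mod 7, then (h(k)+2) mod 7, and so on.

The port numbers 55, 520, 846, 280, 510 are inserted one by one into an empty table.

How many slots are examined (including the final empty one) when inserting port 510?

Insert 55: h=1, slot 1 empty => index 1.
Insert 520: h=0, slot 0 empty => index 0.
Insert 846: h=1, slot 1 occupied => index 2.
Insert 280: h=3, slot 3 empty => index 3.
Insert 510: h=1, slots 1,2,3 occupied => index 4.
Table: [520, 55, 846, 280, 510, —, —]

4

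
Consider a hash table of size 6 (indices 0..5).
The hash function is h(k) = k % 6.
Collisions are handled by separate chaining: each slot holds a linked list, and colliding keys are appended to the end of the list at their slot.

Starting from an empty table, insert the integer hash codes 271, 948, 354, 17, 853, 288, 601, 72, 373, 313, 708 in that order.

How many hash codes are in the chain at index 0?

5

271 → bucket 1
948 → bucket 0
354 → bucket 0 (collision)
17 → bucket 5
853 → bucket 1 (collision)
288 → bucket 0 (collision)
601 → bucket 1 (collision)
72 → bucket 0 (collision)
373 → bucket 1 (collision)
313 → bucket 1 (collision)
708 → bucket 0 (collision)
Final buckets:
0: 948 -> 354 -> 288 -> 72 -> 708
1: 271 -> 853 -> 601 -> 373 -> 313
2: -
3: -
4: -
5: 17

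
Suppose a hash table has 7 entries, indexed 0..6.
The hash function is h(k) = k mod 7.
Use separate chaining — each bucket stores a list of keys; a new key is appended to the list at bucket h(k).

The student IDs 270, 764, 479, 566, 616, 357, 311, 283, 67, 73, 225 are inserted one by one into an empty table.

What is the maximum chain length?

4

Insert 270: h=4, bucket 4 empty -> new chain.
Insert 764: h=1, bucket 1 empty -> new chain.
Insert 479: h=3, bucket 3 empty -> new chain.
Insert 566: h=6, bucket 6 empty -> new chain.
Insert 616: h=0, bucket 0 empty -> new chain.
Insert 357: h=0, bucket 0 nonempty -> append to chain.
Insert 311: h=3, bucket 3 nonempty -> append to chain.
Insert 283: h=3, bucket 3 nonempty -> append to chain.
Insert 67: h=4, bucket 4 nonempty -> append to chain.
Insert 73: h=3, bucket 3 nonempty -> append to chain.
Insert 225: h=1, bucket 1 nonempty -> append to chain.
Final buckets:
0: 616 -> 357
1: 764 -> 225
2: -
3: 479 -> 311 -> 283 -> 73
4: 270 -> 67
5: -
6: 566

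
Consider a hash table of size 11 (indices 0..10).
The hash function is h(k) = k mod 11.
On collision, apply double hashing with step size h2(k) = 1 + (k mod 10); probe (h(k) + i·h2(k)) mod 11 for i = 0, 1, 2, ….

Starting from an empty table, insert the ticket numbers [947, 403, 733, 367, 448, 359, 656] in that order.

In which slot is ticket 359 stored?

947 hashes to 1; slot 1 is free → place at 1.
403 hashes to 7; slot 7 is free → place at 7.
733 hashes to 7, h2=4; 7 taken → place at 0.
367 hashes to 4; slot 4 is free → place at 4.
448 hashes to 8; slot 8 is free → place at 8.
359 hashes to 7, h2=10; 7 taken → place at 6.
656 hashes to 7, h2=7; 7 taken → place at 3.
Table: [733, 947, -, 656, 367, -, 359, 403, 448, -, -]

6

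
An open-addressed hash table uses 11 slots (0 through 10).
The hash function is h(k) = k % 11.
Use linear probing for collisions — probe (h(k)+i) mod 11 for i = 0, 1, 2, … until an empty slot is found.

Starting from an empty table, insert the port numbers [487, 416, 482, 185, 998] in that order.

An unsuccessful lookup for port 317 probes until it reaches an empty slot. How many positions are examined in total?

487: h=3 => slot 3
416: h=9 => slot 9
482: h=9, probe 9,10 => slot 10
185: h=9, probe 9,10,0 => slot 0
998: h=8 => slot 8
Table: [185, _, _, 487, _, _, _, _, 998, 416, 482]
Lookup 317: h=9, probe 9,10,0,1 → slot 1 empty, not found.

4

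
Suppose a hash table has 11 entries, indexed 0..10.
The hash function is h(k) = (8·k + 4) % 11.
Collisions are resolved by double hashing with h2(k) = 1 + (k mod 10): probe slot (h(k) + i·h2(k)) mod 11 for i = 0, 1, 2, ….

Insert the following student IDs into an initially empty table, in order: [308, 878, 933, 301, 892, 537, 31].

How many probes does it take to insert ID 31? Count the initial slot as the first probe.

6

Insert 308: h=4, slot 4 empty → index 4.
Insert 878: h=10, slot 10 empty → index 10.
Insert 933: h=10, h2=4, slot 10 occupied → index 3.
Insert 301: h=3, h2=2, slot 3 occupied → index 5.
Insert 892: h=1, slot 1 empty → index 1.
Insert 537: h=10, h2=8, slot 10 occupied → index 7.
Insert 31: h=10, h2=2, slots 10,1,3,5,7 occupied → index 9.
Table: [., 892, ., 933, 308, 301, ., 537, ., 31, 878]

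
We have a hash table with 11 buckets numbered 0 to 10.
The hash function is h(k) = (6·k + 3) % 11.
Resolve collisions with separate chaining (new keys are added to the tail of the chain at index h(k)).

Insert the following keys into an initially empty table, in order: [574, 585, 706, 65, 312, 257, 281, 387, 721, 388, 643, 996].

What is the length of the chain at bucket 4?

4

Insert 574: h=4, bucket 4 empty -> new chain.
Insert 585: h=4, bucket 4 nonempty -> append to chain.
Insert 706: h=4, bucket 4 nonempty -> append to chain.
Insert 65: h=8, bucket 8 empty -> new chain.
Insert 312: h=5, bucket 5 empty -> new chain.
Insert 257: h=5, bucket 5 nonempty -> append to chain.
Insert 281: h=6, bucket 6 empty -> new chain.
Insert 387: h=4, bucket 4 nonempty -> append to chain.
Insert 721: h=6, bucket 6 nonempty -> append to chain.
Insert 388: h=10, bucket 10 empty -> new chain.
Insert 643: h=0, bucket 0 empty -> new chain.
Insert 996: h=6, bucket 6 nonempty -> append to chain.
Final buckets:
0: 643
1: ∅
2: ∅
3: ∅
4: 574 -> 585 -> 706 -> 387
5: 312 -> 257
6: 281 -> 721 -> 996
7: ∅
8: 65
9: ∅
10: 388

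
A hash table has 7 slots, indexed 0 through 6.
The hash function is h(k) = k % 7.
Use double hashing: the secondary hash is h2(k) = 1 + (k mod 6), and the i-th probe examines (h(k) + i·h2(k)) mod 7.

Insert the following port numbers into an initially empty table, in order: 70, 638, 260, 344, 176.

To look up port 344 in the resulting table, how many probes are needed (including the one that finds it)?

70: h=0 -> slot 0
638: h=1 -> slot 1
260: h=1, h2=3, probe 1,4 -> slot 4
344: h=1, h2=3, probe 1,4,0,3 -> slot 3
176: h=1, h2=3, probe 1,4,0,3,6 -> slot 6
Table: [70, 638, ∅, 344, 260, ∅, 176]
Lookup 344: h=1, h2=3, probe 1,4,0,3 → found at 3.

4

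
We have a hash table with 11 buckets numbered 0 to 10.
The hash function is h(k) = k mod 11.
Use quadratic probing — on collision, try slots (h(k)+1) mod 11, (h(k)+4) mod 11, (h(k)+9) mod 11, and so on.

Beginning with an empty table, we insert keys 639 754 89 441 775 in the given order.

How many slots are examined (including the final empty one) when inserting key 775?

639 hashes to 1; slot 1 is free -> place at 1.
754 hashes to 6; slot 6 is free -> place at 6.
89 hashes to 1; 1 taken -> place at 2.
441 hashes to 1; 1,2 taken -> place at 5.
775 hashes to 5; 5,6 taken -> place at 9.
Table: [-, 639, 89, -, -, 441, 754, -, -, 775, -]

3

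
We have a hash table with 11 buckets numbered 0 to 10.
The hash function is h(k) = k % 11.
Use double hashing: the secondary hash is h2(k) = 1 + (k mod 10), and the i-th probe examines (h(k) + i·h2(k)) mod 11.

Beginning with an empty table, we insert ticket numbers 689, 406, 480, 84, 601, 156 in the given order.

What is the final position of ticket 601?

9

689 hashes to 7; slot 7 is free -> place at 7.
406 hashes to 10; slot 10 is free -> place at 10.
480 hashes to 7, h2=1; 7 taken -> place at 8.
84 hashes to 7, h2=5; 7 taken -> place at 1.
601 hashes to 7, h2=2; 7 taken -> place at 9.
156 hashes to 2; slot 2 is free -> place at 2.
Table: [_, 84, 156, _, _, _, _, 689, 480, 601, 406]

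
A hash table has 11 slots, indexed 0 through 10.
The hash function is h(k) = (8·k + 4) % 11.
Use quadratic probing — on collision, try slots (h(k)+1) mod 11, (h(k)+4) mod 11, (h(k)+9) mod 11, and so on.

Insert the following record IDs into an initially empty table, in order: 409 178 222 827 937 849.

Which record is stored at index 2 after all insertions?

409 hashes to 9; slot 9 is free -> place at 9.
178 hashes to 9; 9 taken -> place at 10.
222 hashes to 9; 9,10 taken -> place at 2.
827 hashes to 9; 9,10,2 taken -> place at 7.
937 hashes to 9; 9,10,2,7 taken -> place at 3.
849 hashes to 9; 9,10,2,7,3 taken -> place at 1.
Table: [_, 849, 222, 937, _, _, _, 827, _, 409, 178]

222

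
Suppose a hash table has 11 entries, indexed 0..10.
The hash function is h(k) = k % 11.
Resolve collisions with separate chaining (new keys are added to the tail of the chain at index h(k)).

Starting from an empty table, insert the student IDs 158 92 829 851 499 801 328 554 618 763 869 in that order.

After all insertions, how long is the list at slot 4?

7

158 → bucket 4
92 → bucket 4 (collision)
829 → bucket 4 (collision)
851 → bucket 4 (collision)
499 → bucket 4 (collision)
801 → bucket 9
328 → bucket 9 (collision)
554 → bucket 4 (collision)
618 → bucket 2
763 → bucket 4 (collision)
869 → bucket 0
Final buckets:
0: 869
1: .
2: 618
3: .
4: 158 -> 92 -> 829 -> 851 -> 499 -> 554 -> 763
5: .
6: .
7: .
8: .
9: 801 -> 328
10: .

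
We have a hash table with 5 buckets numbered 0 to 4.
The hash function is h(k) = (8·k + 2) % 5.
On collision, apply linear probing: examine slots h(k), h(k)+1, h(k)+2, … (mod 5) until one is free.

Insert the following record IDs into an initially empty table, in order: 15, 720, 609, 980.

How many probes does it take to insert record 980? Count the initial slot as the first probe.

15 hashes to 2; slot 2 is free → place at 2.
720 hashes to 2; 2 taken → place at 3.
609 hashes to 4; slot 4 is free → place at 4.
980 hashes to 2; 2,3,4 taken → place at 0.
Table: [980, _, 15, 720, 609]

4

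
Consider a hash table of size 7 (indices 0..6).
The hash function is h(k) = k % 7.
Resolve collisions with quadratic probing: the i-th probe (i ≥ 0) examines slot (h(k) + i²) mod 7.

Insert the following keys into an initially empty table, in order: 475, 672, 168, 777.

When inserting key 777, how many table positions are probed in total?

475: h=6 => slot 6
672: h=0 => slot 0
168: h=0, probe 0,1 => slot 1
777: h=0, probe 0,1,4 => slot 4
Table: [672, 168, _, _, 777, _, 475]

3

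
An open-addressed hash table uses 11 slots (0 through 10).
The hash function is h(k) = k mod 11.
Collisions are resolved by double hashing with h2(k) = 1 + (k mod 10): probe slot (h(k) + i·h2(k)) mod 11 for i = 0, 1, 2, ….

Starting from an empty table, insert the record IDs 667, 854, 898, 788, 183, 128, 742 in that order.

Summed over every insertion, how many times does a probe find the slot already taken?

667 hashes to 7; slot 7 is free → place at 7.
854 hashes to 7, h2=5; 7 taken → place at 1.
898 hashes to 7, h2=9; 7 taken → place at 5.
788 hashes to 7, h2=9; 7,5 taken → place at 3.
183 hashes to 7, h2=4; 7 taken → place at 0.
128 hashes to 7, h2=9; 7,5,3,1 taken → place at 10.
742 hashes to 5, h2=3; 5 taken → place at 8.
Table: [183, 854, ., 788, ., 898, ., 667, 742, ., 128]

10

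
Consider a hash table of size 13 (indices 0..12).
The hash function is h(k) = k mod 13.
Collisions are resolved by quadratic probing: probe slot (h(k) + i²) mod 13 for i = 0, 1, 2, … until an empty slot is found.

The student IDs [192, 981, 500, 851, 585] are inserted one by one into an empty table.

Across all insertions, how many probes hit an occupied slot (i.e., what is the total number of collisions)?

4

192: h=10 → slot 10
981: h=6 → slot 6
500: h=6, probe 6,7 → slot 7
851: h=6, probe 6,7,10,2 → slot 2
585: h=0 → slot 0
Table: [585, _, 851, _, _, _, 981, 500, _, _, 192, _, _]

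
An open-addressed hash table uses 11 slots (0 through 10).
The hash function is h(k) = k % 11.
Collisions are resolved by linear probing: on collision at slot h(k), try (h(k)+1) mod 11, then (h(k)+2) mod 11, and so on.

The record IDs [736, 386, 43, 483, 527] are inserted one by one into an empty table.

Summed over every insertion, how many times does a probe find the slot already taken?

736: h=10 -> slot 10
386: h=1 -> slot 1
43: h=10, probe 10,0 -> slot 0
483: h=10, probe 10,0,1,2 -> slot 2
527: h=10, probe 10,0,1,2,3 -> slot 3
Table: [43, 386, 483, 527, —, —, —, —, —, —, 736]

8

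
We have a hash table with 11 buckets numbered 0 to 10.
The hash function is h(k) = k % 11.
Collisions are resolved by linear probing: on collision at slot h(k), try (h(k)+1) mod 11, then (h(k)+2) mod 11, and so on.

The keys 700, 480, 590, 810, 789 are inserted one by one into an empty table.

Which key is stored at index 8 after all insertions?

480

Insert 700: h=7, slot 7 empty => index 7.
Insert 480: h=7, slot 7 occupied => index 8.
Insert 590: h=7, slots 7,8 occupied => index 9.
Insert 810: h=7, slots 7,8,9 occupied => index 10.
Insert 789: h=8, slots 8,9,10 occupied => index 0.
Table: [789, _, _, _, _, _, _, 700, 480, 590, 810]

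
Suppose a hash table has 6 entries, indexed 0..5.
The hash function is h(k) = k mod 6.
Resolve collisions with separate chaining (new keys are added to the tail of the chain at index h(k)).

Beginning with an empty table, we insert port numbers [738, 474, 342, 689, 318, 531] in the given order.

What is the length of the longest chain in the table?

Insert 738: h=0, bucket 0 empty -> new chain.
Insert 474: h=0, bucket 0 nonempty -> append to chain.
Insert 342: h=0, bucket 0 nonempty -> append to chain.
Insert 689: h=5, bucket 5 empty -> new chain.
Insert 318: h=0, bucket 0 nonempty -> append to chain.
Insert 531: h=3, bucket 3 empty -> new chain.
Final buckets:
0: 738 -> 474 -> 342 -> 318
1: -
2: -
3: 531
4: -
5: 689

4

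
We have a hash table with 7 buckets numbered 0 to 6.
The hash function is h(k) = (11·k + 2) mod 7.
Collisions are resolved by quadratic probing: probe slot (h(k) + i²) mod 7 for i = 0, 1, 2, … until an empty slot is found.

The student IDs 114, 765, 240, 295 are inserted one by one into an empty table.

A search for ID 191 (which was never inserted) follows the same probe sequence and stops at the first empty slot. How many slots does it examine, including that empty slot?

114: h=3 → slot 3
765: h=3, probe 3,4 → slot 4
240: h=3, probe 3,4,0 → slot 0
295: h=6 → slot 6
Table: [240, —, —, 114, 765, —, 295]
Lookup 191: h=3, probe 3,4,0,5 → slot 5 empty, not found.

4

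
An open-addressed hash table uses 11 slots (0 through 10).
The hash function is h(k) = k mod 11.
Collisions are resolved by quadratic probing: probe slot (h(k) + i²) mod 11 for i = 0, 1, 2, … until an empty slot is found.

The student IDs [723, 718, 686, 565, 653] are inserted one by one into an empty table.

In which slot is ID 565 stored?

723: h=8 -> slot 8
718: h=3 -> slot 3
686: h=4 -> slot 4
565: h=4, probe 4,5 -> slot 5
653: h=4, probe 4,5,8,2 -> slot 2
Table: [—, —, 653, 718, 686, 565, —, —, 723, —, —]

5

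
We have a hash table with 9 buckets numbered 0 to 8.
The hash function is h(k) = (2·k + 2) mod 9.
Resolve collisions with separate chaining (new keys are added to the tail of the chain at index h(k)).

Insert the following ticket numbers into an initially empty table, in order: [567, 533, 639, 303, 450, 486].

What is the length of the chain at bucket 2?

567 → bucket 2
533 → bucket 6
639 → bucket 2 (collision)
303 → bucket 5
450 → bucket 2 (collision)
486 → bucket 2 (collision)
Final buckets:
0: ∅
1: ∅
2: 567 -> 639 -> 450 -> 486
3: ∅
4: ∅
5: 303
6: 533
7: ∅
8: ∅

4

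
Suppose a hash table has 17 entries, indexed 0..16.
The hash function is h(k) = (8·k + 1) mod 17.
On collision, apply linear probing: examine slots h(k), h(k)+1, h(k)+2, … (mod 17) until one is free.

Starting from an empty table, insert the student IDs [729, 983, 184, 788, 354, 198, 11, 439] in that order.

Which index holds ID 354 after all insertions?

13

729 hashes to 2; slot 2 is free => place at 2.
983 hashes to 11; slot 11 is free => place at 11.
184 hashes to 11; 11 taken => place at 12.
788 hashes to 15; slot 15 is free => place at 15.
354 hashes to 11; 11,12 taken => place at 13.
198 hashes to 4; slot 4 is free => place at 4.
11 hashes to 4; 4 taken => place at 5.
439 hashes to 11; 11,12,13 taken => place at 14.
Table: [., ., 729, ., 198, 11, ., ., ., ., ., 983, 184, 354, 439, 788, .]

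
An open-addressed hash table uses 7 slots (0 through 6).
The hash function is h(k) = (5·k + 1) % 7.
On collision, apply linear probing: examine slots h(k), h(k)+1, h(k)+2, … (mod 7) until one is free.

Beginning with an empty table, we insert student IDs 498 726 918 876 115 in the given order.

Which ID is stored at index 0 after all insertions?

Insert 498: h=6, slot 6 empty => index 6.
Insert 726: h=5, slot 5 empty => index 5.
Insert 918: h=6, slot 6 occupied => index 0.
Insert 876: h=6, slots 6,0 occupied => index 1.
Insert 115: h=2, slot 2 empty => index 2.
Table: [918, 876, 115, ∅, ∅, 726, 498]

918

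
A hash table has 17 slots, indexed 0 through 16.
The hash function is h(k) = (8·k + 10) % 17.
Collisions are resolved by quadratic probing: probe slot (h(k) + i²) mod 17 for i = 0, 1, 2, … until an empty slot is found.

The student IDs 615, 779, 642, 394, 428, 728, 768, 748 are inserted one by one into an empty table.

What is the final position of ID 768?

615: h=0 -> slot 0
779: h=3 -> slot 3
642: h=12 -> slot 12
394: h=0, probe 0,1 -> slot 1
428: h=0, probe 0,1,4 -> slot 4
728: h=3, probe 3,4,7 -> slot 7
768: h=0, probe 0,1,4,9 -> slot 9
748: h=10 -> slot 10
Table: [615, 394, ∅, 779, 428, ∅, ∅, 728, ∅, 768, 748, ∅, 642, ∅, ∅, ∅, ∅]

9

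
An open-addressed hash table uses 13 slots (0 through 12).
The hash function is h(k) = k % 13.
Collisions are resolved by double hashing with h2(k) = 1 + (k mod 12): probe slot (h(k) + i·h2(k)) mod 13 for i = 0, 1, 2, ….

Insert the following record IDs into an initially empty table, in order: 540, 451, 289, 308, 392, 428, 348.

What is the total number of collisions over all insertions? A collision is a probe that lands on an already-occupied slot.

1

540: h=7 → slot 7
451: h=9 → slot 9
289: h=3 → slot 3
308: h=9, h2=9, probe 9,5 → slot 5
392: h=2 → slot 2
428: h=12 → slot 12
348: h=10 → slot 10
Table: [-, -, 392, 289, -, 308, -, 540, -, 451, 348, -, 428]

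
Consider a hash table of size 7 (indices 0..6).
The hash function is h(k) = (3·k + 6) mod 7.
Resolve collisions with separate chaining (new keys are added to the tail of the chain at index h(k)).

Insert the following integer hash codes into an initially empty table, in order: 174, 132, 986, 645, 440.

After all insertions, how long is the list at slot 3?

Insert 174: h=3, bucket 3 empty -> new chain.
Insert 132: h=3, bucket 3 nonempty -> append to chain.
Insert 986: h=3, bucket 3 nonempty -> append to chain.
Insert 645: h=2, bucket 2 empty -> new chain.
Insert 440: h=3, bucket 3 nonempty -> append to chain.
Final buckets:
0: -
1: -
2: 645
3: 174 -> 132 -> 986 -> 440
4: -
5: -
6: -

4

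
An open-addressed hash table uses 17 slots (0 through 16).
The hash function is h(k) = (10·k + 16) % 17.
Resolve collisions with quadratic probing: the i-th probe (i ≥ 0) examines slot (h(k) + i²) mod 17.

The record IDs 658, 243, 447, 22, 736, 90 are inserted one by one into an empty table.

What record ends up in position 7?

Insert 658: h=0, slot 0 empty → index 0.
Insert 243: h=15, slot 15 empty → index 15.
Insert 447: h=15, slot 15 occupied → index 16.
Insert 22: h=15, slots 15,16 occupied → index 2.
Insert 736: h=15, slots 15,16,2 occupied → index 7.
Insert 90: h=15, slots 15,16,2,7 occupied → index 14.
Table: [658, _, 22, _, _, _, _, 736, _, _, _, _, _, _, 90, 243, 447]

736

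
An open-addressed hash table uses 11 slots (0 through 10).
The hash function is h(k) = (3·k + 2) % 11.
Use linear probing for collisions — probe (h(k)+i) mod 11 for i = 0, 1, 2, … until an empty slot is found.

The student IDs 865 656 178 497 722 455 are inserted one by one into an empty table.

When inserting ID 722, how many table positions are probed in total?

3

Insert 865: h=1, slot 1 empty => index 1.
Insert 656: h=1, slot 1 occupied => index 2.
Insert 178: h=8, slot 8 empty => index 8.
Insert 497: h=8, slot 8 occupied => index 9.
Insert 722: h=1, slots 1,2 occupied => index 3.
Insert 455: h=3, slot 3 occupied => index 4.
Table: [—, 865, 656, 722, 455, —, —, —, 178, 497, —]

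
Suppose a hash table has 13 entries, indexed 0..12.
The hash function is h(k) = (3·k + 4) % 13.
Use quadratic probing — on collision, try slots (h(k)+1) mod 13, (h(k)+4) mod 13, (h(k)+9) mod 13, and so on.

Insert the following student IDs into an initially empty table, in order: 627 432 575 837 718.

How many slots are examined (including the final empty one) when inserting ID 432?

2

Insert 627: h=0, slot 0 empty → index 0.
Insert 432: h=0, slot 0 occupied → index 1.
Insert 575: h=0, slots 0,1 occupied → index 4.
Insert 837: h=6, slot 6 empty → index 6.
Insert 718: h=0, slots 0,1,4 occupied → index 9.
Table: [627, 432, ∅, ∅, 575, ∅, 837, ∅, ∅, 718, ∅, ∅, ∅]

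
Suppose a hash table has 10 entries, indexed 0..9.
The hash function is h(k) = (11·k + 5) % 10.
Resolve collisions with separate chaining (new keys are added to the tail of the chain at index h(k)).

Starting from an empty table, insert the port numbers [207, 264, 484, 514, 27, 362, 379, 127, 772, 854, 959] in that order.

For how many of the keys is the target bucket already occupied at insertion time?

7

207 -> bucket 2
264 -> bucket 9
484 -> bucket 9 (collision)
514 -> bucket 9 (collision)
27 -> bucket 2 (collision)
362 -> bucket 7
379 -> bucket 4
127 -> bucket 2 (collision)
772 -> bucket 7 (collision)
854 -> bucket 9 (collision)
959 -> bucket 4 (collision)
Final buckets:
0: ∅
1: ∅
2: 207 -> 27 -> 127
3: ∅
4: 379 -> 959
5: ∅
6: ∅
7: 362 -> 772
8: ∅
9: 264 -> 484 -> 514 -> 854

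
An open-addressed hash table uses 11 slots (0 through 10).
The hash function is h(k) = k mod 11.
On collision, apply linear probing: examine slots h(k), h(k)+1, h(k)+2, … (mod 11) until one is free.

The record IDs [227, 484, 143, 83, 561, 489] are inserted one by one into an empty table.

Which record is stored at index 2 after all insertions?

561

Insert 227: h=7, slot 7 empty => index 7.
Insert 484: h=0, slot 0 empty => index 0.
Insert 143: h=0, slot 0 occupied => index 1.
Insert 83: h=6, slot 6 empty => index 6.
Insert 561: h=0, slots 0,1 occupied => index 2.
Insert 489: h=5, slot 5 empty => index 5.
Table: [484, 143, 561, _, _, 489, 83, 227, _, _, _]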